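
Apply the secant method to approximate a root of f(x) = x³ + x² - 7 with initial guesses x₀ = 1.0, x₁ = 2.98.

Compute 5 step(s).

f(x) = x³ + x² - 7
x₀ = 1.0, x₁ = 2.98

Secant formula: x_{n+1} = x_n - f(x_n)(x_n - x_{n-1})/(f(x_n) - f(x_{n-1}))

Iteration 1:
  f(1.000000) = -5.000000
  f(2.980000) = 28.343992
  x_2 = 2.980000 - 28.343992×(2.980000 - 1.000000)/(28.343992 - (-5.000000))
       = 1.296905
Iteration 2:
  f(2.980000) = 28.343992
  f(1.296905) = -3.136691
  x_3 = 1.296905 - (-3.136691)×(1.296905 - 2.980000)/(-3.136691 - 28.343992)
       = 1.464606
Iteration 3:
  f(1.296905) = -3.136691
  f(1.464606) = -1.713243
  x_4 = 1.464606 - (-1.713243)×(1.464606 - 1.296905)/(-1.713243 - (-3.136691))
       = 1.666449
Iteration 4:
  f(1.464606) = -1.713243
  f(1.666449) = 0.404871
  x_5 = 1.666449 - 0.404871×(1.666449 - 1.464606)/(0.404871 - (-1.713243))
       = 1.627868
Iteration 5:
  f(1.666449) = 0.404871
  f(1.627868) = -0.036275
  x_6 = 1.627868 - (-0.036275)×(1.627868 - 1.666449)/(-0.036275 - 0.404871)
       = 1.631040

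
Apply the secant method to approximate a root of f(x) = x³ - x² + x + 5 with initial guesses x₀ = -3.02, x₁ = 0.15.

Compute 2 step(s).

f(x) = x³ - x² + x + 5
x₀ = -3.02, x₁ = 0.15

Secant formula: x_{n+1} = x_n - f(x_n)(x_n - x_{n-1})/(f(x_n) - f(x_{n-1}))

Iteration 1:
  f(-3.020000) = -34.684008
  f(0.150000) = 5.130875
  x_2 = 0.150000 - 5.130875×(0.150000 - (-3.020000))/(5.130875 - (-34.684008))
       = -0.258512
Iteration 2:
  f(0.150000) = 5.130875
  f(-0.258512) = 4.657383
  x_3 = -0.258512 - 4.657383×(-0.258512 - 0.150000)/(4.657383 - 5.130875)
       = -4.276739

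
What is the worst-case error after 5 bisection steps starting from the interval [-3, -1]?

Bisection error bound: |error| ≤ (b-a)/2^n
|error| ≤ (-1 - (-3))/2^5 = 2/2^5
|error| ≤ 0.0625000000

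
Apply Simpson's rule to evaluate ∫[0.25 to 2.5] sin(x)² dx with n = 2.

f(x) = sin(x)²
a = 0.25, b = 2.5, n = 2
h = (b - a)/n = 1.125000

Simpson's rule: (h/3)[f(x₀) + 4f(x₁) + 2f(x₂) + ... + f(xₙ)]

x_0 = 0.2500, f(x_0) = 0.061209, coefficient = 1
x_1 = 1.3750, f(x_1) = 0.962151, coefficient = 4
x_2 = 2.5000, f(x_2) = 0.358169, coefficient = 1

I ≈ (1.125000/3) × 4.267982 = 1.600493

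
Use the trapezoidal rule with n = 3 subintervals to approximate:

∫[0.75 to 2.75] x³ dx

f(x) = x³
a = 0.75, b = 2.75, n = 3
h = (b - a)/n = 0.666667

Trapezoidal rule: (h/2)[f(x₀) + 2f(x₁) + 2f(x₂) + ... + f(xₙ)]

x_0 = 0.7500, f(x_0) = 0.421875, coefficient = 1
x_1 = 1.4167, f(x_1) = 2.843171, coefficient = 2
x_2 = 2.0833, f(x_2) = 9.042245, coefficient = 2
x_3 = 2.7500, f(x_3) = 20.796875, coefficient = 1

I ≈ (0.666667/2) × 44.989583 = 14.996528
Exact value: 14.218750
Error: 0.777778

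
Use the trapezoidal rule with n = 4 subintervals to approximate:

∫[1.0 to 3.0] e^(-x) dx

f(x) = e^(-x)
a = 1.0, b = 3.0, n = 4
h = (b - a)/n = 0.500000

Trapezoidal rule: (h/2)[f(x₀) + 2f(x₁) + 2f(x₂) + ... + f(xₙ)]

x_0 = 1.0000, f(x_0) = 0.367879, coefficient = 1
x_1 = 1.5000, f(x_1) = 0.223130, coefficient = 2
x_2 = 2.0000, f(x_2) = 0.135335, coefficient = 2
x_3 = 2.5000, f(x_3) = 0.082085, coefficient = 2
x_4 = 3.0000, f(x_4) = 0.049787, coefficient = 1

I ≈ (0.500000/2) × 1.298767 = 0.324692
Exact value: 0.318092
Error: 0.006599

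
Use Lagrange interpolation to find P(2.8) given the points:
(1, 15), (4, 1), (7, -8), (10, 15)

Lagrange interpolation formula:
P(x) = Σ yᵢ × Lᵢ(x)
where Lᵢ(x) = Π_{j≠i} (x - xⱼ)/(xᵢ - xⱼ)

L_0(2.8) = (2.8 - 4)/(1 - 4) × (2.8 - 7)/(1 - 7) × (2.8 - 10)/(1 - 10) = 0.224000
L_1(2.8) = (2.8 - 1)/(4 - 1) × (2.8 - 7)/(4 - 7) × (2.8 - 10)/(4 - 10) = 1.008000
L_2(2.8) = (2.8 - 1)/(7 - 1) × (2.8 - 4)/(7 - 4) × (2.8 - 10)/(7 - 10) = -0.288000
L_3(2.8) = (2.8 - 1)/(10 - 1) × (2.8 - 4)/(10 - 4) × (2.8 - 7)/(10 - 7) = 0.056000

P(2.8) = 15×L_0(2.8) + 1×L_1(2.8) + (-8)×L_2(2.8) + 15×L_3(2.8)
P(2.8) = 7.512000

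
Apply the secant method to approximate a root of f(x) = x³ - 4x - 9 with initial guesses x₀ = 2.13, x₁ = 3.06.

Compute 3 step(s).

f(x) = x³ - 4x - 9
x₀ = 2.13, x₁ = 3.06

Secant formula: x_{n+1} = x_n - f(x_n)(x_n - x_{n-1})/(f(x_n) - f(x_{n-1}))

Iteration 1:
  f(2.130000) = -7.856403
  f(3.060000) = 7.412616
  x_2 = 3.060000 - 7.412616×(3.060000 - 2.130000)/(7.412616 - (-7.856403))
       = 2.608515
Iteration 2:
  f(3.060000) = 7.412616
  f(2.608515) = -1.684809
  x_3 = 2.608515 - (-1.684809)×(2.608515 - 3.060000)/(-1.684809 - 7.412616)
       = 2.692128
Iteration 3:
  f(2.608515) = -1.684809
  f(2.692128) = -0.257165
  x_4 = 2.692128 - (-0.257165)×(2.692128 - 2.608515)/(-0.257165 - (-1.684809))
       = 2.707190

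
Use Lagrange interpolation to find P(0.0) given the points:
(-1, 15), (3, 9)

Lagrange interpolation formula:
P(x) = Σ yᵢ × Lᵢ(x)
where Lᵢ(x) = Π_{j≠i} (x - xⱼ)/(xᵢ - xⱼ)

L_0(0.0) = (0.0 - 3)/(-1 - 3) = 0.750000
L_1(0.0) = (0.0 - (-1))/(3 - (-1)) = 0.250000

P(0.0) = 15×L_0(0.0) + 9×L_1(0.0)
P(0.0) = 13.500000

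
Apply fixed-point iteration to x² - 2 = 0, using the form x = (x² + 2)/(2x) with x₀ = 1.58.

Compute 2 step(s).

Equation: x² - 2 = 0
Fixed-point form: x = (x² + 2)/(2x)
x₀ = 1.58

x_1 = g(1.580000) = 1.422911
x_2 = g(1.422911) = 1.414240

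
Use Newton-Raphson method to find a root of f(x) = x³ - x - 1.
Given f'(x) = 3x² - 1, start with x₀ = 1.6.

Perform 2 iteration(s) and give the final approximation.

f(x) = x³ - x - 1
f'(x) = 3x² - 1
x₀ = 1.6

Newton-Raphson formula: x_{n+1} = x_n - f(x_n)/f'(x_n)

Iteration 1:
  f(1.600000) = 1.496000
  f'(1.600000) = 6.680000
  x_1 = 1.600000 - 1.496000/6.680000 = 1.376048
Iteration 2:
  f(1.376048) = 0.229510
  f'(1.376048) = 4.680524
  x_2 = 1.376048 - 0.229510/4.680524 = 1.327013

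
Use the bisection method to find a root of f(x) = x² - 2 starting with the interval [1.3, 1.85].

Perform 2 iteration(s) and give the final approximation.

f(x) = x² - 2
Initial interval: [1.3, 1.85]

Iteration 1:
  c_1 = (1.300000 + 1.850000)/2 = 1.575000
  f(c_1) = f(1.575000) = 0.480625
  f(a) × f(c) < 0, new interval: [1.300000, 1.575000]
Iteration 2:
  c_2 = (1.300000 + 1.575000)/2 = 1.437500
  f(c_2) = f(1.437500) = 0.066406
  f(a) × f(c) < 0, new interval: [1.300000, 1.437500]

After 2 iteration(s), the approximation is c_2 = 1.437500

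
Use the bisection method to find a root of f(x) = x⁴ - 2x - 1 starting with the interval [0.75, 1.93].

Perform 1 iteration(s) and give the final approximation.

f(x) = x⁴ - 2x - 1
Initial interval: [0.75, 1.93]

Iteration 1:
  c_1 = (0.750000 + 1.930000)/2 = 1.340000
  f(c_1) = f(1.340000) = -0.455821
  f(a) × f(c) ≥ 0, new interval: [1.340000, 1.930000]

After 1 iteration(s), the approximation is c_1 = 1.340000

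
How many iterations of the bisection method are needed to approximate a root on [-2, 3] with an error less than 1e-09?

We need (b-a)/2^n ≤ 1e-09
(3 - (-2))/2^n ≤ 1e-09
5/2^n ≤ 1e-09
2^n ≥ 5000000000
n ≥ log₂(5000000000) = 32.22
n ≥ 33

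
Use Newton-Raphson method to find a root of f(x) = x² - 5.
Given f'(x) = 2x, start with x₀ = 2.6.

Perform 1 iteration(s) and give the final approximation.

f(x) = x² - 5
f'(x) = 2x
x₀ = 2.6

Newton-Raphson formula: x_{n+1} = x_n - f(x_n)/f'(x_n)

Iteration 1:
  f(2.600000) = 1.760000
  f'(2.600000) = 5.200000
  x_1 = 2.600000 - 1.760000/5.200000 = 2.261538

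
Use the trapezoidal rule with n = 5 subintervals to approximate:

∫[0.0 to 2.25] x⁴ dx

f(x) = x⁴
a = 0.0, b = 2.25, n = 5
h = (b - a)/n = 0.450000

Trapezoidal rule: (h/2)[f(x₀) + 2f(x₁) + 2f(x₂) + ... + f(xₙ)]

x_0 = 0.0000, f(x_0) = 0.000000, coefficient = 1
x_1 = 0.4500, f(x_1) = 0.041006, coefficient = 2
x_2 = 0.9000, f(x_2) = 0.656100, coefficient = 2
x_3 = 1.3500, f(x_3) = 3.321506, coefficient = 2
x_4 = 1.8000, f(x_4) = 10.497600, coefficient = 2
x_5 = 2.2500, f(x_5) = 25.628906, coefficient = 1

I ≈ (0.450000/2) × 54.661331 = 12.298800
Exact value: 11.533008
Error: 0.765792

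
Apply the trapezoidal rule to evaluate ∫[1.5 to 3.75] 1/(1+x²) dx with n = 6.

f(x) = 1/(1+x²)
a = 1.5, b = 3.75, n = 6
h = (b - a)/n = 0.375000

Trapezoidal rule: (h/2)[f(x₀) + 2f(x₁) + 2f(x₂) + ... + f(xₙ)]

x_0 = 1.5000, f(x_0) = 0.307692, coefficient = 1
x_1 = 1.8750, f(x_1) = 0.221453, coefficient = 2
x_2 = 2.2500, f(x_2) = 0.164948, coefficient = 2
x_3 = 2.6250, f(x_3) = 0.126733, coefficient = 2
x_4 = 3.0000, f(x_4) = 0.100000, coefficient = 2
x_5 = 3.3750, f(x_5) = 0.080706, coefficient = 2
x_6 = 3.7500, f(x_6) = 0.066390, coefficient = 1

I ≈ (0.375000/2) × 1.761764 = 0.330331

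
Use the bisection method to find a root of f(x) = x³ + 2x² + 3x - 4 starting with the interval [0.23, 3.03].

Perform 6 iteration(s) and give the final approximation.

f(x) = x³ + 2x² + 3x - 4
Initial interval: [0.23, 3.03]

Iteration 1:
  c_1 = (0.230000 + 3.030000)/2 = 1.630000
  f(c_1) = f(1.630000) = 10.534547
  f(a) × f(c) < 0, new interval: [0.230000, 1.630000]
Iteration 2:
  c_2 = (0.230000 + 1.630000)/2 = 0.930000
  f(c_2) = f(0.930000) = 1.324157
  f(a) × f(c) < 0, new interval: [0.230000, 0.930000]
Iteration 3:
  c_3 = (0.230000 + 0.930000)/2 = 0.580000
  f(c_3) = f(0.580000) = -1.392088
  f(a) × f(c) ≥ 0, new interval: [0.580000, 0.930000]
Iteration 4:
  c_4 = (0.580000 + 0.930000)/2 = 0.755000
  f(c_4) = f(0.755000) = -0.164581
  f(a) × f(c) ≥ 0, new interval: [0.755000, 0.930000]
Iteration 5:
  c_5 = (0.755000 + 0.930000)/2 = 0.842500
  f(c_5) = f(0.842500) = 0.545124
  f(a) × f(c) < 0, new interval: [0.755000, 0.842500]
Iteration 6:
  c_6 = (0.755000 + 0.842500)/2 = 0.798750
  f(c_6) = f(0.798750) = 0.181857
  f(a) × f(c) < 0, new interval: [0.755000, 0.798750]

After 6 iteration(s), the approximation is c_6 = 0.798750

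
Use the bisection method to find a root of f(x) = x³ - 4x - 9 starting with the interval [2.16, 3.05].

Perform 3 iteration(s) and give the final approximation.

f(x) = x³ - 4x - 9
Initial interval: [2.16, 3.05]

Iteration 1:
  c_1 = (2.160000 + 3.050000)/2 = 2.605000
  f(c_1) = f(2.605000) = -1.742405
  f(a) × f(c) ≥ 0, new interval: [2.605000, 3.050000]
Iteration 2:
  c_2 = (2.605000 + 3.050000)/2 = 2.827500
  f(c_2) = f(2.827500) = 2.295173
  f(a) × f(c) < 0, new interval: [2.605000, 2.827500]
Iteration 3:
  c_3 = (2.605000 + 2.827500)/2 = 2.716250
  f(c_3) = f(2.716250) = 0.175531
  f(a) × f(c) < 0, new interval: [2.605000, 2.716250]

After 3 iteration(s), the approximation is c_3 = 2.716250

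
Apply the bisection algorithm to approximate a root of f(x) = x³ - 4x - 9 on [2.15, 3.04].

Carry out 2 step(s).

f(x) = x³ - 4x - 9
Initial interval: [2.15, 3.04]

Iteration 1:
  c_1 = (2.150000 + 3.040000)/2 = 2.595000
  f(c_1) = f(2.595000) = -1.905205
  f(a) × f(c) ≥ 0, new interval: [2.595000, 3.040000]
Iteration 2:
  c_2 = (2.595000 + 3.040000)/2 = 2.817500
  f(c_2) = f(2.817500) = 2.096178
  f(a) × f(c) < 0, new interval: [2.595000, 2.817500]

After 2 iteration(s), the approximation is c_2 = 2.817500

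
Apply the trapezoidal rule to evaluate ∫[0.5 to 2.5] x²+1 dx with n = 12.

f(x) = x²+1
a = 0.5, b = 2.5, n = 12
h = (b - a)/n = 0.166667

Trapezoidal rule: (h/2)[f(x₀) + 2f(x₁) + 2f(x₂) + ... + f(xₙ)]

x_0 = 0.5000, f(x_0) = 1.250000, coefficient = 1
x_1 = 0.6667, f(x_1) = 1.444444, coefficient = 2
x_2 = 0.8333, f(x_2) = 1.694444, coefficient = 2
x_3 = 1.0000, f(x_3) = 2.000000, coefficient = 2
x_4 = 1.1667, f(x_4) = 2.361111, coefficient = 2
x_5 = 1.3333, f(x_5) = 2.777778, coefficient = 2
x_6 = 1.5000, f(x_6) = 3.250000, coefficient = 2
x_7 = 1.6667, f(x_7) = 3.777778, coefficient = 2
x_8 = 1.8333, f(x_8) = 4.361111, coefficient = 2
x_9 = 2.0000, f(x_9) = 5.000000, coefficient = 2
x_10 = 2.1667, f(x_10) = 5.694444, coefficient = 2
x_11 = 2.3333, f(x_11) = 6.444444, coefficient = 2
x_12 = 2.5000, f(x_12) = 7.250000, coefficient = 1

I ≈ (0.166667/2) × 86.111111 = 7.175926
Exact value: 7.166667
Error: 0.009259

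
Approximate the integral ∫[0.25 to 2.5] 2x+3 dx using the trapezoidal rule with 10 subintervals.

f(x) = 2x+3
a = 0.25, b = 2.5, n = 10
h = (b - a)/n = 0.225000

Trapezoidal rule: (h/2)[f(x₀) + 2f(x₁) + 2f(x₂) + ... + f(xₙ)]

x_0 = 0.2500, f(x_0) = 3.500000, coefficient = 1
x_1 = 0.4750, f(x_1) = 3.950000, coefficient = 2
x_2 = 0.7000, f(x_2) = 4.400000, coefficient = 2
x_3 = 0.9250, f(x_3) = 4.850000, coefficient = 2
x_4 = 1.1500, f(x_4) = 5.300000, coefficient = 2
x_5 = 1.3750, f(x_5) = 5.750000, coefficient = 2
x_6 = 1.6000, f(x_6) = 6.200000, coefficient = 2
x_7 = 1.8250, f(x_7) = 6.650000, coefficient = 2
x_8 = 2.0500, f(x_8) = 7.100000, coefficient = 2
x_9 = 2.2750, f(x_9) = 7.550000, coefficient = 2
x_10 = 2.5000, f(x_10) = 8.000000, coefficient = 1

I ≈ (0.225000/2) × 115.000000 = 12.937500
Exact value: 12.937500
Error: 0.000000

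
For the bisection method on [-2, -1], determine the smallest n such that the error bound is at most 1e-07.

We need (b-a)/2^n ≤ 1e-07
(-1 - (-2))/2^n ≤ 1e-07
1/2^n ≤ 1e-07
2^n ≥ 10000000
n ≥ log₂(10000000) = 23.25
n ≥ 24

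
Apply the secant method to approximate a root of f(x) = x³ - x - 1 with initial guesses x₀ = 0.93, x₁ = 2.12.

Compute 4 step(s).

f(x) = x³ - x - 1
x₀ = 0.93, x₁ = 2.12

Secant formula: x_{n+1} = x_n - f(x_n)(x_n - x_{n-1})/(f(x_n) - f(x_{n-1}))

Iteration 1:
  f(0.930000) = -1.125643
  f(2.120000) = 6.408128
  x_2 = 2.120000 - 6.408128×(2.120000 - 0.930000)/(6.408128 - (-1.125643))
       = 1.107801
Iteration 2:
  f(2.120000) = 6.408128
  f(1.107801) = -0.748281
  x_3 = 1.107801 - (-0.748281)×(1.107801 - 2.120000)/(-0.748281 - 6.408128)
       = 1.213638
Iteration 3:
  f(1.107801) = -0.748281
  f(1.213638) = -0.426050
  x_4 = 1.213638 - (-0.426050)×(1.213638 - 1.107801)/(-0.426050 - (-0.748281))
       = 1.353574
Iteration 4:
  f(1.213638) = -0.426050
  f(1.353574) = 0.126392
  x_5 = 1.353574 - 0.126392×(1.353574 - 1.213638)/(0.126392 - (-0.426050))
       = 1.321558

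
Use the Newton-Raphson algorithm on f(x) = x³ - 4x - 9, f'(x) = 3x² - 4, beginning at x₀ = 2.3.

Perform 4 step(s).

f(x) = x³ - 4x - 9
f'(x) = 3x² - 4
x₀ = 2.3

Newton-Raphson formula: x_{n+1} = x_n - f(x_n)/f'(x_n)

Iteration 1:
  f(2.300000) = -6.033000
  f'(2.300000) = 11.870000
  x_1 = 2.300000 - (-6.033000)/11.870000 = 2.808256
Iteration 2:
  f(2.808256) = 1.913732
  f'(2.808256) = 19.658907
  x_2 = 2.808256 - 1.913732/19.658907 = 2.710909
Iteration 3:
  f(2.710909) = 0.078914
  f'(2.710909) = 18.047087
  x_3 = 2.710909 - 0.078914/18.047087 = 2.706537
Iteration 4:
  f(2.706537) = 0.000155
  f'(2.706537) = 17.976021
  x_4 = 2.706537 - 0.000155/17.976021 = 2.706528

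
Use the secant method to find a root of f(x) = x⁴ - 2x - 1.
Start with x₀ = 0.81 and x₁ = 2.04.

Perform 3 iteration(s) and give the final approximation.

f(x) = x⁴ - 2x - 1
x₀ = 0.81, x₁ = 2.04

Secant formula: x_{n+1} = x_n - f(x_n)(x_n - x_{n-1})/(f(x_n) - f(x_{n-1}))

Iteration 1:
  f(0.810000) = -2.189533
  f(2.040000) = 12.238915
  x_2 = 2.040000 - 12.238915×(2.040000 - 0.810000)/(12.238915 - (-2.189533))
       = 0.996654
Iteration 2:
  f(2.040000) = 12.238915
  f(0.996654) = -2.006625
  x_3 = 0.996654 - (-2.006625)×(0.996654 - 2.040000)/(-2.006625 - 12.238915)
       = 1.143619
Iteration 3:
  f(0.996654) = -2.006625
  f(1.143619) = -1.576727
  x_4 = 1.143619 - (-1.576727)×(1.143619 - 0.996654)/(-1.576727 - (-2.006625))
       = 1.682641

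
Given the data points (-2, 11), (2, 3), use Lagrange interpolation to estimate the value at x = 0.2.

Lagrange interpolation formula:
P(x) = Σ yᵢ × Lᵢ(x)
where Lᵢ(x) = Π_{j≠i} (x - xⱼ)/(xᵢ - xⱼ)

L_0(0.2) = (0.2 - 2)/(-2 - 2) = 0.450000
L_1(0.2) = (0.2 - (-2))/(2 - (-2)) = 0.550000

P(0.2) = 11×L_0(0.2) + 3×L_1(0.2)
P(0.2) = 6.600000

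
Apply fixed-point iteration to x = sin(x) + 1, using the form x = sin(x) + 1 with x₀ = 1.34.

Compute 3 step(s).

Equation: x = sin(x) + 1
Fixed-point form: x = sin(x) + 1
x₀ = 1.34

x_1 = g(1.340000) = 1.973485
x_2 = g(1.973485) = 1.920011
x_3 = g(1.920011) = 1.939642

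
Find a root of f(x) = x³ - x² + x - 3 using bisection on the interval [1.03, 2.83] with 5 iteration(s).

f(x) = x³ - x² + x - 3
Initial interval: [1.03, 2.83]

Iteration 1:
  c_1 = (1.030000 + 2.830000)/2 = 1.930000
  f(c_1) = f(1.930000) = 2.394157
  f(a) × f(c) < 0, new interval: [1.030000, 1.930000]
Iteration 2:
  c_2 = (1.030000 + 1.930000)/2 = 1.480000
  f(c_2) = f(1.480000) = -0.468608
  f(a) × f(c) ≥ 0, new interval: [1.480000, 1.930000]
Iteration 3:
  c_3 = (1.480000 + 1.930000)/2 = 1.705000
  f(c_3) = f(1.705000) = 0.754453
  f(a) × f(c) < 0, new interval: [1.480000, 1.705000]
Iteration 4:
  c_4 = (1.480000 + 1.705000)/2 = 1.592500
  f(c_4) = f(1.592500) = 0.095113
  f(a) × f(c) < 0, new interval: [1.480000, 1.592500]
Iteration 5:
  c_5 = (1.480000 + 1.592500)/2 = 1.536250
  f(c_5) = f(1.536250) = -0.198166
  f(a) × f(c) ≥ 0, new interval: [1.536250, 1.592500]

After 5 iteration(s), the approximation is c_5 = 1.536250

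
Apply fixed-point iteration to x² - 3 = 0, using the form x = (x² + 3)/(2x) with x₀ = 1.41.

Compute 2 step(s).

Equation: x² - 3 = 0
Fixed-point form: x = (x² + 3)/(2x)
x₀ = 1.41

x_1 = g(1.410000) = 1.768830
x_2 = g(1.768830) = 1.732433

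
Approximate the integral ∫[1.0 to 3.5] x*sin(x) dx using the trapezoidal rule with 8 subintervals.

f(x) = x*sin(x)
a = 1.0, b = 3.5, n = 8
h = (b - a)/n = 0.312500

Trapezoidal rule: (h/2)[f(x₀) + 2f(x₁) + 2f(x₂) + ... + f(xₙ)]

x_0 = 1.0000, f(x_0) = 0.841471, coefficient = 1
x_1 = 1.3125, f(x_1) = 1.268960, coefficient = 2
x_2 = 1.6250, f(x_2) = 1.622613, coefficient = 2
x_3 = 1.9375, f(x_3) = 1.808684, coefficient = 2
x_4 = 2.2500, f(x_4) = 1.750665, coefficient = 2
x_5 = 2.5625, f(x_5) = 1.402366, coefficient = 2
x_6 = 2.8750, f(x_6) = 0.757407, coefficient = 2
x_7 = 3.1875, f(x_7) = -0.146278, coefficient = 2
x_8 = 3.5000, f(x_8) = -1.227741, coefficient = 1

I ≈ (0.312500/2) × 16.542563 = 2.584776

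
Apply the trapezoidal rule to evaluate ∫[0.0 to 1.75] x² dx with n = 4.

f(x) = x²
a = 0.0, b = 1.75, n = 4
h = (b - a)/n = 0.437500

Trapezoidal rule: (h/2)[f(x₀) + 2f(x₁) + 2f(x₂) + ... + f(xₙ)]

x_0 = 0.0000, f(x_0) = 0.000000, coefficient = 1
x_1 = 0.4375, f(x_1) = 0.191406, coefficient = 2
x_2 = 0.8750, f(x_2) = 0.765625, coefficient = 2
x_3 = 1.3125, f(x_3) = 1.722656, coefficient = 2
x_4 = 1.7500, f(x_4) = 3.062500, coefficient = 1

I ≈ (0.437500/2) × 8.421875 = 1.842285
Exact value: 1.786458
Error: 0.055827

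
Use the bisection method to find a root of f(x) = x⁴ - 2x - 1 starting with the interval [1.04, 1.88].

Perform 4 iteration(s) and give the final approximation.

f(x) = x⁴ - 2x - 1
Initial interval: [1.04, 1.88]

Iteration 1:
  c_1 = (1.040000 + 1.880000)/2 = 1.460000
  f(c_1) = f(1.460000) = 0.623719
  f(a) × f(c) < 0, new interval: [1.040000, 1.460000]
Iteration 2:
  c_2 = (1.040000 + 1.460000)/2 = 1.250000
  f(c_2) = f(1.250000) = -1.058594
  f(a) × f(c) ≥ 0, new interval: [1.250000, 1.460000]
Iteration 3:
  c_3 = (1.250000 + 1.460000)/2 = 1.355000
  f(c_3) = f(1.355000) = -0.339012
  f(a) × f(c) ≥ 0, new interval: [1.355000, 1.460000]
Iteration 4:
  c_4 = (1.355000 + 1.460000)/2 = 1.407500
  f(c_4) = f(1.407500) = 0.109584
  f(a) × f(c) < 0, new interval: [1.355000, 1.407500]

After 4 iteration(s), the approximation is c_4 = 1.407500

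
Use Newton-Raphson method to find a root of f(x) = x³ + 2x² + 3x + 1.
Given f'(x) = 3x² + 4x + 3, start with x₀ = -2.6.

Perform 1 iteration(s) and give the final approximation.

f(x) = x³ + 2x² + 3x + 1
f'(x) = 3x² + 4x + 3
x₀ = -2.6

Newton-Raphson formula: x_{n+1} = x_n - f(x_n)/f'(x_n)

Iteration 1:
  f(-2.600000) = -10.856000
  f'(-2.600000) = 12.880000
  x_1 = -2.600000 - (-10.856000)/12.880000 = -1.757143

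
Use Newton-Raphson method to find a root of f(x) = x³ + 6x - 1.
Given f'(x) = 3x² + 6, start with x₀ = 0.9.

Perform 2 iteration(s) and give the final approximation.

f(x) = x³ + 6x - 1
f'(x) = 3x² + 6
x₀ = 0.9

Newton-Raphson formula: x_{n+1} = x_n - f(x_n)/f'(x_n)

Iteration 1:
  f(0.900000) = 5.129000
  f'(0.900000) = 8.430000
  x_1 = 0.900000 - 5.129000/8.430000 = 0.291578
Iteration 2:
  f(0.291578) = 0.774255
  f'(0.291578) = 6.255053
  x_2 = 0.291578 - 0.774255/6.255053 = 0.167797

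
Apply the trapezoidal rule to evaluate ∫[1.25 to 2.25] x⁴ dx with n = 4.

f(x) = x⁴
a = 1.25, b = 2.25, n = 4
h = (b - a)/n = 0.250000

Trapezoidal rule: (h/2)[f(x₀) + 2f(x₁) + 2f(x₂) + ... + f(xₙ)]

x_0 = 1.2500, f(x_0) = 2.441406, coefficient = 1
x_1 = 1.5000, f(x_1) = 5.062500, coefficient = 2
x_2 = 1.7500, f(x_2) = 9.378906, coefficient = 2
x_3 = 2.0000, f(x_3) = 16.000000, coefficient = 2
x_4 = 2.2500, f(x_4) = 25.628906, coefficient = 1

I ≈ (0.250000/2) × 88.953125 = 11.119141
Exact value: 10.922656
Error: 0.196484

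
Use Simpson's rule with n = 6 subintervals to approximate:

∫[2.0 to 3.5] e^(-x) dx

f(x) = e^(-x)
a = 2.0, b = 3.5, n = 6
h = (b - a)/n = 0.250000

Simpson's rule: (h/3)[f(x₀) + 4f(x₁) + 2f(x₂) + ... + f(xₙ)]

x_0 = 2.0000, f(x_0) = 0.135335, coefficient = 1
x_1 = 2.2500, f(x_1) = 0.105399, coefficient = 4
x_2 = 2.5000, f(x_2) = 0.082085, coefficient = 2
x_3 = 2.7500, f(x_3) = 0.063928, coefficient = 4
x_4 = 3.0000, f(x_4) = 0.049787, coefficient = 2
x_5 = 3.2500, f(x_5) = 0.038774, coefficient = 4
x_6 = 3.5000, f(x_6) = 0.030197, coefficient = 1

I ≈ (0.250000/3) × 1.261682 = 0.105140
Exact value: 0.105138
Error: 0.000002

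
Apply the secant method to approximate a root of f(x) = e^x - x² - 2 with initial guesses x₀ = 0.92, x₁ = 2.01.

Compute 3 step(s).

f(x) = e^x - x² - 2
x₀ = 0.92, x₁ = 2.01

Secant formula: x_{n+1} = x_n - f(x_n)(x_n - x_{n-1})/(f(x_n) - f(x_{n-1}))

Iteration 1:
  f(0.920000) = -0.337110
  f(2.010000) = 1.423217
  x_2 = 2.010000 - 1.423217×(2.010000 - 0.920000)/(1.423217 - (-0.337110))
       = 1.128739
Iteration 2:
  f(2.010000) = 1.423217
  f(1.128739) = -0.182296
  x_3 = 1.128739 - (-0.182296)×(1.128739 - 2.010000)/(-0.182296 - 1.423217)
       = 1.228801
Iteration 3:
  f(1.128739) = -0.182296
  f(1.228801) = -0.092822
  x_4 = 1.228801 - (-0.092822)×(1.228801 - 1.128739)/(-0.092822 - (-0.182296))
       = 1.332607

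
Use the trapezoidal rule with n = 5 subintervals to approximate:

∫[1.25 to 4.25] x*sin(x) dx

f(x) = x*sin(x)
a = 1.25, b = 4.25, n = 5
h = (b - a)/n = 0.600000

Trapezoidal rule: (h/2)[f(x₀) + 2f(x₁) + 2f(x₂) + ... + f(xₙ)]

x_0 = 1.2500, f(x_0) = 1.186231, coefficient = 1
x_1 = 1.8500, f(x_1) = 1.778359, coefficient = 2
x_2 = 2.4500, f(x_2) = 1.562524, coefficient = 2
x_3 = 3.0500, f(x_3) = 0.278967, coefficient = 2
x_4 = 3.6500, f(x_4) = -1.776771, coefficient = 2
x_5 = 4.2500, f(x_5) = -3.803705, coefficient = 1

I ≈ (0.600000/2) × 1.068683 = 0.320605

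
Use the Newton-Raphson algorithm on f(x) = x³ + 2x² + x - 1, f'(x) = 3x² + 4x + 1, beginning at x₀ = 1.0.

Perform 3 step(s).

f(x) = x³ + 2x² + x - 1
f'(x) = 3x² + 4x + 1
x₀ = 1.0

Newton-Raphson formula: x_{n+1} = x_n - f(x_n)/f'(x_n)

Iteration 1:
  f(1.000000) = 3.000000
  f'(1.000000) = 8.000000
  x_1 = 1.000000 - 3.000000/8.000000 = 0.625000
Iteration 2:
  f(0.625000) = 0.650391
  f'(0.625000) = 4.671875
  x_2 = 0.625000 - 0.650391/4.671875 = 0.485786
Iteration 3:
  f(0.485786) = 0.072402
  f'(0.485786) = 3.651108
  x_3 = 0.485786 - 0.072402/3.651108 = 0.465956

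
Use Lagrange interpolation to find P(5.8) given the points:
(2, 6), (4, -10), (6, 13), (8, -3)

Lagrange interpolation formula:
P(x) = Σ yᵢ × Lᵢ(x)
where Lᵢ(x) = Π_{j≠i} (x - xⱼ)/(xᵢ - xⱼ)

L_0(5.8) = (5.8 - 4)/(2 - 4) × (5.8 - 6)/(2 - 6) × (5.8 - 8)/(2 - 8) = -0.016500
L_1(5.8) = (5.8 - 2)/(4 - 2) × (5.8 - 6)/(4 - 6) × (5.8 - 8)/(4 - 8) = 0.104500
L_2(5.8) = (5.8 - 2)/(6 - 2) × (5.8 - 4)/(6 - 4) × (5.8 - 8)/(6 - 8) = 0.940500
L_3(5.8) = (5.8 - 2)/(8 - 2) × (5.8 - 4)/(8 - 4) × (5.8 - 6)/(8 - 6) = -0.028500

P(5.8) = 6×L_0(5.8) + (-10)×L_1(5.8) + 13×L_2(5.8) + (-3)×L_3(5.8)
P(5.8) = 11.168000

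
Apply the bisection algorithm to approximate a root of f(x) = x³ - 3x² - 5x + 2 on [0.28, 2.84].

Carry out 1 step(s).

f(x) = x³ - 3x² - 5x + 2
Initial interval: [0.28, 2.84]

Iteration 1:
  c_1 = (0.280000 + 2.840000)/2 = 1.560000
  f(c_1) = f(1.560000) = -9.304384
  f(a) × f(c) < 0, new interval: [0.280000, 1.560000]

After 1 iteration(s), the approximation is c_1 = 1.560000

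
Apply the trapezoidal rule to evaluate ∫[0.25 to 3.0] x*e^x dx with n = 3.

f(x) = x*e^x
a = 0.25, b = 3.0, n = 3
h = (b - a)/n = 0.916667

Trapezoidal rule: (h/2)[f(x₀) + 2f(x₁) + 2f(x₂) + ... + f(xₙ)]

x_0 = 0.2500, f(x_0) = 0.321006, coefficient = 1
x_1 = 1.1667, f(x_1) = 3.746482, coefficient = 2
x_2 = 2.0833, f(x_2) = 16.731656, coefficient = 2
x_3 = 3.0000, f(x_3) = 60.256611, coefficient = 1

I ≈ (0.916667/2) × 101.533894 = 46.536368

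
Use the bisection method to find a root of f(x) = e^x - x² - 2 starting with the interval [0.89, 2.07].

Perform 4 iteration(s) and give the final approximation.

f(x) = e^x - x² - 2
Initial interval: [0.89, 2.07]

Iteration 1:
  c_1 = (0.890000 + 2.070000)/2 = 1.480000
  f(c_1) = f(1.480000) = 0.202546
  f(a) × f(c) < 0, new interval: [0.890000, 1.480000]
Iteration 2:
  c_2 = (0.890000 + 1.480000)/2 = 1.185000
  f(c_2) = f(1.185000) = -0.133538
  f(a) × f(c) ≥ 0, new interval: [1.185000, 1.480000]
Iteration 3:
  c_3 = (1.185000 + 1.480000)/2 = 1.332500
  f(c_3) = f(1.332500) = 0.014952
  f(a) × f(c) < 0, new interval: [1.185000, 1.332500]
Iteration 4:
  c_4 = (1.185000 + 1.332500)/2 = 1.258750
  f(c_4) = f(1.258750) = -0.063434
  f(a) × f(c) ≥ 0, new interval: [1.258750, 1.332500]

After 4 iteration(s), the approximation is c_4 = 1.258750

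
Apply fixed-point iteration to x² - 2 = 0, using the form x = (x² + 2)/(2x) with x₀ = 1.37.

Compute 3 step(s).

Equation: x² - 2 = 0
Fixed-point form: x = (x² + 2)/(2x)
x₀ = 1.37

x_1 = g(1.370000) = 1.414927
x_2 = g(1.414927) = 1.414214
x_3 = g(1.414214) = 1.414214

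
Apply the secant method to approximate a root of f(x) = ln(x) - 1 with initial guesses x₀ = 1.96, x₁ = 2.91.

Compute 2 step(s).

f(x) = ln(x) - 1
x₀ = 1.96, x₁ = 2.91

Secant formula: x_{n+1} = x_n - f(x_n)(x_n - x_{n-1})/(f(x_n) - f(x_{n-1}))

Iteration 1:
  f(1.960000) = -0.327056
  f(2.910000) = 0.068153
  x_2 = 2.910000 - 0.068153×(2.910000 - 1.960000)/(0.068153 - (-0.327056))
       = 2.746174
Iteration 2:
  f(2.910000) = 0.068153
  f(2.746174) = 0.010209
  x_3 = 2.746174 - 0.010209×(2.746174 - 2.910000)/(0.010209 - 0.068153)
       = 2.717311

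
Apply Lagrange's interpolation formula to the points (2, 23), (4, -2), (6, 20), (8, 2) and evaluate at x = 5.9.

Lagrange interpolation formula:
P(x) = Σ yᵢ × Lᵢ(x)
where Lᵢ(x) = Π_{j≠i} (x - xⱼ)/(xᵢ - xⱼ)

L_0(5.9) = (5.9 - 4)/(2 - 4) × (5.9 - 6)/(2 - 6) × (5.9 - 8)/(2 - 8) = -0.008312
L_1(5.9) = (5.9 - 2)/(4 - 2) × (5.9 - 6)/(4 - 6) × (5.9 - 8)/(4 - 8) = 0.051187
L_2(5.9) = (5.9 - 2)/(6 - 2) × (5.9 - 4)/(6 - 4) × (5.9 - 8)/(6 - 8) = 0.972563
L_3(5.9) = (5.9 - 2)/(8 - 2) × (5.9 - 4)/(8 - 4) × (5.9 - 6)/(8 - 6) = -0.015437

P(5.9) = 23×L_0(5.9) + (-2)×L_1(5.9) + 20×L_2(5.9) + 2×L_3(5.9)
P(5.9) = 19.126813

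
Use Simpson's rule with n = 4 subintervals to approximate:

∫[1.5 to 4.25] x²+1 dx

f(x) = x²+1
a = 1.5, b = 4.25, n = 4
h = (b - a)/n = 0.687500

Simpson's rule: (h/3)[f(x₀) + 4f(x₁) + 2f(x₂) + ... + f(xₙ)]

x_0 = 1.5000, f(x_0) = 3.250000, coefficient = 1
x_1 = 2.1875, f(x_1) = 5.785156, coefficient = 4
x_2 = 2.8750, f(x_2) = 9.265625, coefficient = 2
x_3 = 3.5625, f(x_3) = 13.691406, coefficient = 4
x_4 = 4.2500, f(x_4) = 19.062500, coefficient = 1

I ≈ (0.687500/3) × 118.750000 = 27.213542
Exact value: 27.213542
Error: 0.000000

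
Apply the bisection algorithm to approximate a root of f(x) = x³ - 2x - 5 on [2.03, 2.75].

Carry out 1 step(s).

f(x) = x³ - 2x - 5
Initial interval: [2.03, 2.75]

Iteration 1:
  c_1 = (2.030000 + 2.750000)/2 = 2.390000
  f(c_1) = f(2.390000) = 3.871919
  f(a) × f(c) < 0, new interval: [2.030000, 2.390000]

After 1 iteration(s), the approximation is c_1 = 2.390000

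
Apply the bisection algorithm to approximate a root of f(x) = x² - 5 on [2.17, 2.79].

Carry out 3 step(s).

f(x) = x² - 5
Initial interval: [2.17, 2.79]

Iteration 1:
  c_1 = (2.170000 + 2.790000)/2 = 2.480000
  f(c_1) = f(2.480000) = 1.150400
  f(a) × f(c) < 0, new interval: [2.170000, 2.480000]
Iteration 2:
  c_2 = (2.170000 + 2.480000)/2 = 2.325000
  f(c_2) = f(2.325000) = 0.405625
  f(a) × f(c) < 0, new interval: [2.170000, 2.325000]
Iteration 3:
  c_3 = (2.170000 + 2.325000)/2 = 2.247500
  f(c_3) = f(2.247500) = 0.051256
  f(a) × f(c) < 0, new interval: [2.170000, 2.247500]

After 3 iteration(s), the approximation is c_3 = 2.247500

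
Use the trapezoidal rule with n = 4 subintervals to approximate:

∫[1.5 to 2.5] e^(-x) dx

f(x) = e^(-x)
a = 1.5, b = 2.5, n = 4
h = (b - a)/n = 0.250000

Trapezoidal rule: (h/2)[f(x₀) + 2f(x₁) + 2f(x₂) + ... + f(xₙ)]

x_0 = 1.5000, f(x_0) = 0.223130, coefficient = 1
x_1 = 1.7500, f(x_1) = 0.173774, coefficient = 2
x_2 = 2.0000, f(x_2) = 0.135335, coefficient = 2
x_3 = 2.2500, f(x_3) = 0.105399, coefficient = 2
x_4 = 2.5000, f(x_4) = 0.082085, coefficient = 1

I ≈ (0.250000/2) × 1.134232 = 0.141779
Exact value: 0.141045
Error: 0.000734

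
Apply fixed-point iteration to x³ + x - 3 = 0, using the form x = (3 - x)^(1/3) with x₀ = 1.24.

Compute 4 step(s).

Equation: x³ + x - 3 = 0
Fixed-point form: x = (3 - x)^(1/3)
x₀ = 1.24

x_1 = g(1.240000) = 1.207362
x_2 = g(1.207362) = 1.214780
x_3 = g(1.214780) = 1.213102
x_4 = g(1.213102) = 1.213482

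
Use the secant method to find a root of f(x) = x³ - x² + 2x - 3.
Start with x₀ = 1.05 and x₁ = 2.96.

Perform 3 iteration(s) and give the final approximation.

f(x) = x³ - x² + 2x - 3
x₀ = 1.05, x₁ = 2.96

Secant formula: x_{n+1} = x_n - f(x_n)(x_n - x_{n-1})/(f(x_n) - f(x_{n-1}))

Iteration 1:
  f(1.050000) = -0.844875
  f(2.960000) = 20.092736
  x_2 = 2.960000 - 20.092736×(2.960000 - 1.050000)/(20.092736 - (-0.844875))
       = 1.127072
Iteration 2:
  f(2.960000) = 20.092736
  f(1.127072) = -0.584436
  x_3 = 1.127072 - (-0.584436)×(1.127072 - 2.960000)/(-0.584436 - 20.092736)
       = 1.178880
Iteration 3:
  f(1.127072) = -0.584436
  f(1.178880) = -0.393641
  x_4 = 1.178880 - (-0.393641)×(1.178880 - 1.127072)/(-0.393641 - (-0.584436))
       = 1.285767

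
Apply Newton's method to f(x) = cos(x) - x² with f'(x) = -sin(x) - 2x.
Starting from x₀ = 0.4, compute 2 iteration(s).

f(x) = cos(x) - x²
f'(x) = -sin(x) - 2x
x₀ = 0.4

Newton-Raphson formula: x_{n+1} = x_n - f(x_n)/f'(x_n)

Iteration 1:
  f(0.400000) = 0.761061
  f'(0.400000) = -1.189418
  x_1 = 0.400000 - 0.761061/(-1.189418) = 1.039860
Iteration 2:
  f(1.039860) = -0.574967
  f'(1.039860) = -2.942053
  x_2 = 1.039860 - (-0.574967)/(-2.942053) = 0.844429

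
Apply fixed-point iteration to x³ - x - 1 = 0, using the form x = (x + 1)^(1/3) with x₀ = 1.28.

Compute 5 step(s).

Equation: x³ - x - 1 = 0
Fixed-point form: x = (x + 1)^(1/3)
x₀ = 1.28

x_1 = g(1.280000) = 1.316169
x_2 = g(1.316169) = 1.323092
x_3 = g(1.323092) = 1.324409
x_4 = g(1.324409) = 1.324659
x_5 = g(1.324659) = 1.324707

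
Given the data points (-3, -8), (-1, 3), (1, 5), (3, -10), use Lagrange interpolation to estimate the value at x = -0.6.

Lagrange interpolation formula:
P(x) = Σ yᵢ × Lᵢ(x)
where Lᵢ(x) = Π_{j≠i} (x - xⱼ)/(xᵢ - xⱼ)

L_0(-0.6) = (-0.6 - (-1))/(-3 - (-1)) × (-0.6 - 1)/(-3 - 1) × (-0.6 - 3)/(-3 - 3) = -0.048000
L_1(-0.6) = (-0.6 - (-3))/(-1 - (-3)) × (-0.6 - 1)/(-1 - 1) × (-0.6 - 3)/(-1 - 3) = 0.864000
L_2(-0.6) = (-0.6 - (-3))/(1 - (-3)) × (-0.6 - (-1))/(1 - (-1)) × (-0.6 - 3)/(1 - 3) = 0.216000
L_3(-0.6) = (-0.6 - (-3))/(3 - (-3)) × (-0.6 - (-1))/(3 - (-1)) × (-0.6 - 1)/(3 - 1) = -0.032000

P(-0.6) = (-8)×L_0(-0.6) + 3×L_1(-0.6) + 5×L_2(-0.6) + (-10)×L_3(-0.6)
P(-0.6) = 4.376000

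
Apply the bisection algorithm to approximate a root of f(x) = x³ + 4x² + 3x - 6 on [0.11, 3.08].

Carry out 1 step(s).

f(x) = x³ + 4x² + 3x - 6
Initial interval: [0.11, 3.08]

Iteration 1:
  c_1 = (0.110000 + 3.080000)/2 = 1.595000
  f(c_1) = f(1.595000) = 13.018820
  f(a) × f(c) < 0, new interval: [0.110000, 1.595000]

After 1 iteration(s), the approximation is c_1 = 1.595000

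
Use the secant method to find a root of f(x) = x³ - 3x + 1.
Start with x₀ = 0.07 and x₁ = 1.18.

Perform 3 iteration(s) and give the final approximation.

f(x) = x³ - 3x + 1
x₀ = 0.07, x₁ = 1.18

Secant formula: x_{n+1} = x_n - f(x_n)(x_n - x_{n-1})/(f(x_n) - f(x_{n-1}))

Iteration 1:
  f(0.070000) = 0.790343
  f(1.180000) = -0.896968
  x_2 = 1.180000 - (-0.896968)×(1.180000 - 0.070000)/(-0.896968 - 0.790343)
       = 0.589928
Iteration 2:
  f(1.180000) = -0.896968
  f(0.589928) = -0.564481
  x_3 = 0.589928 - (-0.564481)×(0.589928 - 1.180000)/(-0.564481 - (-0.896968))
       = -0.411867
Iteration 3:
  f(0.589928) = -0.564481
  f(-0.411867) = 2.165734
  x_4 = -0.411867 - 2.165734×(-0.411867 - 0.589928)/(2.165734 - (-0.564481))
       = 0.382804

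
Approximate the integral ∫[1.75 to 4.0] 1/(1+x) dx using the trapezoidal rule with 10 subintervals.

f(x) = 1/(1+x)
a = 1.75, b = 4.0, n = 10
h = (b - a)/n = 0.225000

Trapezoidal rule: (h/2)[f(x₀) + 2f(x₁) + 2f(x₂) + ... + f(xₙ)]

x_0 = 1.7500, f(x_0) = 0.363636, coefficient = 1
x_1 = 1.9750, f(x_1) = 0.336134, coefficient = 2
x_2 = 2.2000, f(x_2) = 0.312500, coefficient = 2
x_3 = 2.4250, f(x_3) = 0.291971, coefficient = 2
x_4 = 2.6500, f(x_4) = 0.273973, coefficient = 2
x_5 = 2.8750, f(x_5) = 0.258065, coefficient = 2
x_6 = 3.1000, f(x_6) = 0.243902, coefficient = 2
x_7 = 3.3250, f(x_7) = 0.231214, coefficient = 2
x_8 = 3.5500, f(x_8) = 0.219780, coefficient = 2
x_9 = 3.7750, f(x_9) = 0.209424, coefficient = 2
x_10 = 4.0000, f(x_10) = 0.200000, coefficient = 1

I ≈ (0.225000/2) × 5.317562 = 0.598226
Exact value: 0.597837
Error: 0.000389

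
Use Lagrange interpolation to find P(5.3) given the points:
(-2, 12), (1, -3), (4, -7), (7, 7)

Lagrange interpolation formula:
P(x) = Σ yᵢ × Lᵢ(x)
where Lᵢ(x) = Π_{j≠i} (x - xⱼ)/(xᵢ - xⱼ)

L_0(5.3) = (5.3 - 1)/(-2 - 1) × (5.3 - 4)/(-2 - 4) × (5.3 - 7)/(-2 - 7) = 0.058660
L_1(5.3) = (5.3 - (-2))/(1 - (-2)) × (5.3 - 4)/(1 - 4) × (5.3 - 7)/(1 - 7) = -0.298759
L_2(5.3) = (5.3 - (-2))/(4 - (-2)) × (5.3 - 1)/(4 - 1) × (5.3 - 7)/(4 - 7) = 0.988204
L_3(5.3) = (5.3 - (-2))/(7 - (-2)) × (5.3 - 1)/(7 - 1) × (5.3 - 4)/(7 - 4) = 0.251895

P(5.3) = 12×L_0(5.3) + (-3)×L_1(5.3) + (-7)×L_2(5.3) + 7×L_3(5.3)
P(5.3) = -3.553957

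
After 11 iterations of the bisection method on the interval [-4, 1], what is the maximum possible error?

Bisection error bound: |error| ≤ (b-a)/2^n
|error| ≤ (1 - (-4))/2^11 = 5/2^11
|error| ≤ 0.0024414062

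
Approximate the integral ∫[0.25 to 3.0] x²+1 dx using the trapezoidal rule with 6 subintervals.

f(x) = x²+1
a = 0.25, b = 3.0, n = 6
h = (b - a)/n = 0.458333

Trapezoidal rule: (h/2)[f(x₀) + 2f(x₁) + 2f(x₂) + ... + f(xₙ)]

x_0 = 0.2500, f(x_0) = 1.062500, coefficient = 1
x_1 = 0.7083, f(x_1) = 1.501736, coefficient = 2
x_2 = 1.1667, f(x_2) = 2.361111, coefficient = 2
x_3 = 1.6250, f(x_3) = 3.640625, coefficient = 2
x_4 = 2.0833, f(x_4) = 5.340278, coefficient = 2
x_5 = 2.5417, f(x_5) = 7.460069, coefficient = 2
x_6 = 3.0000, f(x_6) = 10.000000, coefficient = 1

I ≈ (0.458333/2) × 51.670139 = 11.841073
Exact value: 11.744792
Error: 0.096282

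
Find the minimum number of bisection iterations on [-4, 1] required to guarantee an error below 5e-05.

We need (b-a)/2^n ≤ 5e-05
(1 - (-4))/2^n ≤ 5e-05
5/2^n ≤ 5e-05
2^n ≥ 100000
n ≥ log₂(100000) = 16.61
n ≥ 17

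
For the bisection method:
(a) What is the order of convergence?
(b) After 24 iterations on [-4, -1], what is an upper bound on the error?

(a) Bisection has linear (order 1) convergence; the error is halved each step.

(b) Error bound = (b-a)/2^n = (-1 - (-4))/2^{24}
    = 3/2^{24}

(a) 1 (linear); (b) error ≤ 1.79e-07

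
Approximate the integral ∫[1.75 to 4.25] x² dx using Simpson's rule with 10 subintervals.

f(x) = x²
a = 1.75, b = 4.25, n = 10
h = (b - a)/n = 0.250000

Simpson's rule: (h/3)[f(x₀) + 4f(x₁) + 2f(x₂) + ... + f(xₙ)]

x_0 = 1.7500, f(x_0) = 3.062500, coefficient = 1
x_1 = 2.0000, f(x_1) = 4.000000, coefficient = 4
x_2 = 2.2500, f(x_2) = 5.062500, coefficient = 2
x_3 = 2.5000, f(x_3) = 6.250000, coefficient = 4
x_4 = 2.7500, f(x_4) = 7.562500, coefficient = 2
x_5 = 3.0000, f(x_5) = 9.000000, coefficient = 4
x_6 = 3.2500, f(x_6) = 10.562500, coefficient = 2
x_7 = 3.5000, f(x_7) = 12.250000, coefficient = 4
x_8 = 3.7500, f(x_8) = 14.062500, coefficient = 2
x_9 = 4.0000, f(x_9) = 16.000000, coefficient = 4
x_10 = 4.2500, f(x_10) = 18.062500, coefficient = 1

I ≈ (0.250000/3) × 285.625000 = 23.802083
Exact value: 23.802083
Error: 0.000000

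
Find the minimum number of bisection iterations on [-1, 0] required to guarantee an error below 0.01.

We need (b-a)/2^n ≤ 0.01
(0 - (-1))/2^n ≤ 0.01
1/2^n ≤ 0.01
2^n ≥ 100
n ≥ log₂(100) = 6.64
n ≥ 7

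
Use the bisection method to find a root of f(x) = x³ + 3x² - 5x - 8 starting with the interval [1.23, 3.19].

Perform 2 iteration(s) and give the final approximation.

f(x) = x³ + 3x² - 5x - 8
Initial interval: [1.23, 3.19]

Iteration 1:
  c_1 = (1.230000 + 3.190000)/2 = 2.210000
  f(c_1) = f(2.210000) = 6.396161
  f(a) × f(c) < 0, new interval: [1.230000, 2.210000]
Iteration 2:
  c_2 = (1.230000 + 2.210000)/2 = 1.720000
  f(c_2) = f(1.720000) = -2.636352
  f(a) × f(c) ≥ 0, new interval: [1.720000, 2.210000]

After 2 iteration(s), the approximation is c_2 = 1.720000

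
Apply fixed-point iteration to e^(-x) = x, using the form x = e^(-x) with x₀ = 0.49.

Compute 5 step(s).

Equation: e^(-x) = x
Fixed-point form: x = e^(-x)
x₀ = 0.49

x_1 = g(0.490000) = 0.612626
x_2 = g(0.612626) = 0.541926
x_3 = g(0.541926) = 0.581627
x_4 = g(0.581627) = 0.558988
x_5 = g(0.558988) = 0.571787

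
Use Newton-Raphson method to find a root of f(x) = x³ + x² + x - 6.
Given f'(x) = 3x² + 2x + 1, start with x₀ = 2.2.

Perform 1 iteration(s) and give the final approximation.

f(x) = x³ + x² + x - 6
f'(x) = 3x² + 2x + 1
x₀ = 2.2

Newton-Raphson formula: x_{n+1} = x_n - f(x_n)/f'(x_n)

Iteration 1:
  f(2.200000) = 11.688000
  f'(2.200000) = 19.920000
  x_1 = 2.200000 - 11.688000/19.920000 = 1.613253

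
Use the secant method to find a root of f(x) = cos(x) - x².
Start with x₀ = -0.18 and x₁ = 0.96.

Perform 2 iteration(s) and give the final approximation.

f(x) = cos(x) - x²
x₀ = -0.18, x₁ = 0.96

Secant formula: x_{n+1} = x_n - f(x_n)(x_n - x_{n-1})/(f(x_n) - f(x_{n-1}))

Iteration 1:
  f(-0.180000) = 0.951444
  f(0.960000) = -0.348080
  x_2 = 0.960000 - (-0.348080)×(0.960000 - (-0.180000))/(-0.348080 - 0.951444)
       = 0.654649
Iteration 2:
  f(0.960000) = -0.348080
  f(0.654649) = 0.364697
  x_3 = 0.654649 - 0.364697×(0.654649 - 0.960000)/(0.364697 - (-0.348080))
       = 0.810884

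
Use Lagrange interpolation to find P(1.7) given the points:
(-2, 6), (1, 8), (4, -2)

Lagrange interpolation formula:
P(x) = Σ yᵢ × Lᵢ(x)
where Lᵢ(x) = Π_{j≠i} (x - xⱼ)/(xᵢ - xⱼ)

L_0(1.7) = (1.7 - 1)/(-2 - 1) × (1.7 - 4)/(-2 - 4) = -0.089444
L_1(1.7) = (1.7 - (-2))/(1 - (-2)) × (1.7 - 4)/(1 - 4) = 0.945556
L_2(1.7) = (1.7 - (-2))/(4 - (-2)) × (1.7 - 1)/(4 - 1) = 0.143889

P(1.7) = 6×L_0(1.7) + 8×L_1(1.7) + (-2)×L_2(1.7)
P(1.7) = 6.740000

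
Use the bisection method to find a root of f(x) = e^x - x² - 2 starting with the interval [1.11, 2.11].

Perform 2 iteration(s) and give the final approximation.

f(x) = e^x - x² - 2
Initial interval: [1.11, 2.11]

Iteration 1:
  c_1 = (1.110000 + 2.110000)/2 = 1.610000
  f(c_1) = f(1.610000) = 0.410711
  f(a) × f(c) < 0, new interval: [1.110000, 1.610000]
Iteration 2:
  c_2 = (1.110000 + 1.610000)/2 = 1.360000
  f(c_2) = f(1.360000) = 0.046593
  f(a) × f(c) < 0, new interval: [1.110000, 1.360000]

After 2 iteration(s), the approximation is c_2 = 1.360000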